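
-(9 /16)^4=-6561 /65536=-0.10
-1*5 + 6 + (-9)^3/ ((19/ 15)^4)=-36775304/ 130321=-282.19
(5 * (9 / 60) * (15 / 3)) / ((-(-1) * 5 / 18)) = 27 / 2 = 13.50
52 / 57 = 0.91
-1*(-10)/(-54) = -5/27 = -0.19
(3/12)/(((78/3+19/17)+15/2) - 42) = -17/502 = -0.03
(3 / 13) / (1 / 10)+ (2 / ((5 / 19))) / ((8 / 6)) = 1041 / 130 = 8.01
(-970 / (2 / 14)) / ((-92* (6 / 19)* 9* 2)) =64505 / 4968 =12.98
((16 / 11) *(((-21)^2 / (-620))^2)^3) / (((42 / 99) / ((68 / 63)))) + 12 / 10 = 2980682764288251 / 1775007362000000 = 1.68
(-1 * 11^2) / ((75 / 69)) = -2783 / 25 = -111.32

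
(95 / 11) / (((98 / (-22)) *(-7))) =95 / 343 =0.28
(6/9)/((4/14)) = 7/3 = 2.33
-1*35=-35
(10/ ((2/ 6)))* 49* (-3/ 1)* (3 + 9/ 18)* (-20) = 308700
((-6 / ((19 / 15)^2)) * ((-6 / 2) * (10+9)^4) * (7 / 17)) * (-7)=-71640450 / 17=-4214144.12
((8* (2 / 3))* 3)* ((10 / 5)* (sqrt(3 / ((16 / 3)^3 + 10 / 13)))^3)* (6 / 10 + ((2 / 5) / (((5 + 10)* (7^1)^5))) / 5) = 95568013944* sqrt(695734) / 1504319108670875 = 0.05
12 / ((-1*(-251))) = 12 / 251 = 0.05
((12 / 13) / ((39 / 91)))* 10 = 21.54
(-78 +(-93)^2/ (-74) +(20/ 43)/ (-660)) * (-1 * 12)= 40926946/ 17501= 2338.55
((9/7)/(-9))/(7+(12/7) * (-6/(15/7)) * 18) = 5/2779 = 0.00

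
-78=-78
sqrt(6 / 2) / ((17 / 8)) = 8 * sqrt(3) / 17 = 0.82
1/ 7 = 0.14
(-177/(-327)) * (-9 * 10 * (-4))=21240/109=194.86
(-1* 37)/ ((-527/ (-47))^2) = -81733/ 277729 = -0.29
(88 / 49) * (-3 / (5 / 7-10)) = 264 / 455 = 0.58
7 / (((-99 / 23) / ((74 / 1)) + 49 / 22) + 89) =65527 / 853434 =0.08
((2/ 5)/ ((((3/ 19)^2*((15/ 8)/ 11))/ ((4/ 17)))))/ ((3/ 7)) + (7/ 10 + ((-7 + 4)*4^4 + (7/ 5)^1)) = -49174199/ 68850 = -714.22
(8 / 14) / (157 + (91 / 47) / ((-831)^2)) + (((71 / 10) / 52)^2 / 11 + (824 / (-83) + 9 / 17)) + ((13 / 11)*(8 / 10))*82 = 12288864330837104429 / 180362355919345600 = 68.13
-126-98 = -224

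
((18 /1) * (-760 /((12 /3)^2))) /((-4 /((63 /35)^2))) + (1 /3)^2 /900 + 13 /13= 1404439 /2025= 693.55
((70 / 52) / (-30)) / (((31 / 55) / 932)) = -89705 / 1209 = -74.20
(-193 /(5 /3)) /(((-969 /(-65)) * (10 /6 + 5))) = -7527 /6460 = -1.17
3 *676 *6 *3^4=985608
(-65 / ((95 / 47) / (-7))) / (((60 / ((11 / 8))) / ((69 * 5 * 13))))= 14067053 / 608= 23136.60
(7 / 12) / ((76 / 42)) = 49 / 152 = 0.32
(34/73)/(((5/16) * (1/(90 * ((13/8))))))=15912/73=217.97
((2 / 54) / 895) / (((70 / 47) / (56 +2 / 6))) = 7943 / 5074650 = 0.00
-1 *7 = -7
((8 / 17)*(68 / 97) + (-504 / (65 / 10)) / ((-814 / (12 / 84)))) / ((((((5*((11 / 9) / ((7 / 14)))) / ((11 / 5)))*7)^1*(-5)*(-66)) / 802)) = 106042044 / 4939809875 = 0.02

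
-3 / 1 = -3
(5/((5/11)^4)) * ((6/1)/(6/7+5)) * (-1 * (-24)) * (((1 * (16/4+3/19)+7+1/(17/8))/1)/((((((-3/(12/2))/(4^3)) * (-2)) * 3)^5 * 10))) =1102206496415940608/74491875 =14796331766.60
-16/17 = -0.94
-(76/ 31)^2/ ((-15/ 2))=11552/ 14415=0.80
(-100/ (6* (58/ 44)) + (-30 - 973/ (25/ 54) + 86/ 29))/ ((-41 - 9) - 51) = 4657454/ 219675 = 21.20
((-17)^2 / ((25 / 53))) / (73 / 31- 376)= -474827 / 289575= -1.64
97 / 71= 1.37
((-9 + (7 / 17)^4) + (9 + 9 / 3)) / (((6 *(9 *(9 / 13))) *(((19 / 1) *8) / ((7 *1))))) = 5754931 / 1542465828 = 0.00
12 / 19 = 0.63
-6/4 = -3/2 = -1.50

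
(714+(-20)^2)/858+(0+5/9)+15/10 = 8633/2574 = 3.35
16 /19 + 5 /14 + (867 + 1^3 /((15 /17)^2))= 52038599 /59850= 869.48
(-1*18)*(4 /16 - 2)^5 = 151263 /512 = 295.44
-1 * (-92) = 92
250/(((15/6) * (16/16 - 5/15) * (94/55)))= 4125/47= 87.77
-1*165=-165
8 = 8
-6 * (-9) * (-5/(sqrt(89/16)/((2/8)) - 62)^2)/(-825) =18/(55 * (62 - sqrt(89))^2) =0.00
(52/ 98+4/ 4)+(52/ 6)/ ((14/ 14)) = 1499/ 147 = 10.20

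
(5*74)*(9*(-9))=-29970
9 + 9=18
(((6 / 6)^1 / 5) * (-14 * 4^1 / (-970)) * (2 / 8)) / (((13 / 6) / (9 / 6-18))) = -693 / 31525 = -0.02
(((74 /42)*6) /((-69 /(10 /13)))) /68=-185 /106743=-0.00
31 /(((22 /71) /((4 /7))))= 4402 /77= 57.17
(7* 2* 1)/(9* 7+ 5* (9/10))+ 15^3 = 455653/135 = 3375.21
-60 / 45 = -4 / 3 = -1.33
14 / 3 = 4.67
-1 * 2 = -2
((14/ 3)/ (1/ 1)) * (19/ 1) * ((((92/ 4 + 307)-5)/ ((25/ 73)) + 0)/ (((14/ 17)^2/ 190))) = 495041105/ 21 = 23573385.95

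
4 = 4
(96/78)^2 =1.51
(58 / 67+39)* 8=21368 / 67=318.93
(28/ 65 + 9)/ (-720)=-613/ 46800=-0.01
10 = 10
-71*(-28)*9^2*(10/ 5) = 322056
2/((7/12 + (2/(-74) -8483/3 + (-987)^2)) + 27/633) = 187368/90999197585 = 0.00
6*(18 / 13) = 108 / 13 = 8.31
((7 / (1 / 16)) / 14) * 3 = 24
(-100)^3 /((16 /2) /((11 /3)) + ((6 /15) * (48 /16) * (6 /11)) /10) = -444983.82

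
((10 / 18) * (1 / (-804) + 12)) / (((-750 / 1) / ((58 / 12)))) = -279763 / 6512400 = -0.04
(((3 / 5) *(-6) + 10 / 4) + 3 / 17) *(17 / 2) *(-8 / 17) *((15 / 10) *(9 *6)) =25434 / 85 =299.22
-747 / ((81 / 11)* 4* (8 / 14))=-6391 / 144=-44.38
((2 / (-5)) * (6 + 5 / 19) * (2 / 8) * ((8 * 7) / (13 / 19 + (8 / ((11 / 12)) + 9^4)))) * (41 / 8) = -0.03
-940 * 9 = -8460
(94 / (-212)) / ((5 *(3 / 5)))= -47 / 318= -0.15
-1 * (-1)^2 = -1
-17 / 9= -1.89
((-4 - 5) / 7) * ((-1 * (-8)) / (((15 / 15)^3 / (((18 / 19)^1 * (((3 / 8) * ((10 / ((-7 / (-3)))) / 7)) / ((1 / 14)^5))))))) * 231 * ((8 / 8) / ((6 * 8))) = -110020680 / 19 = -5790562.11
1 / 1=1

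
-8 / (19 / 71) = -568 / 19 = -29.89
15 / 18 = 5 / 6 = 0.83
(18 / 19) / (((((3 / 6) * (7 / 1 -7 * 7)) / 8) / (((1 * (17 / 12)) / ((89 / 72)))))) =-4896 / 11837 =-0.41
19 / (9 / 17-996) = -323 / 16923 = -0.02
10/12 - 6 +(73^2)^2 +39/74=3152204236/111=28398236.36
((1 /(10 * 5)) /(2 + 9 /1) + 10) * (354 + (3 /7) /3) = 13636979 /3850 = 3542.07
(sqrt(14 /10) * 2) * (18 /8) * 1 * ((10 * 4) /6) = 6 * sqrt(35) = 35.50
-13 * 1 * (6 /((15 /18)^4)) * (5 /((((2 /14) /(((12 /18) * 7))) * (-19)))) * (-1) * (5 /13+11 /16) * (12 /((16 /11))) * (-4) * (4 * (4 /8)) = 233662968 /2375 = 98384.41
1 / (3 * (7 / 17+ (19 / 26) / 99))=14586 / 18341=0.80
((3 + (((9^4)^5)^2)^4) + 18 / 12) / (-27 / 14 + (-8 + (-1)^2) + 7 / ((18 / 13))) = -60141195300224318425296291451226715271444331482944052745110786626367270346945117865855013288914287658335139302349457389287008375926411011448211448800551093 / 488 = -123240154303738357428885800000000000000000000000000000000000000000000000000000000000000000000000000000000000000000000000000000000000000000000000000000000.00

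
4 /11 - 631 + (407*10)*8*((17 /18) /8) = 318112 /99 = 3213.25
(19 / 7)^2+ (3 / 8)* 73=13619 / 392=34.74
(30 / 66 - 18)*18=-3474 / 11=-315.82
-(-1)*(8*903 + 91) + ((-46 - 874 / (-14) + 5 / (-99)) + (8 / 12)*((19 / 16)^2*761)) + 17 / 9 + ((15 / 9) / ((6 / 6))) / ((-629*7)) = 64153563701 / 7970688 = 8048.69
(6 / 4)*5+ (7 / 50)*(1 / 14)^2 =10501 / 1400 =7.50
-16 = -16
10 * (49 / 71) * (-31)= -15190 / 71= -213.94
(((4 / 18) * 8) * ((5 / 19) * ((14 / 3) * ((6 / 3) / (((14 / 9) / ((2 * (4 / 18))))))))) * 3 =640 / 171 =3.74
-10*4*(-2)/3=80/3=26.67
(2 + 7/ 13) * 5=165/ 13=12.69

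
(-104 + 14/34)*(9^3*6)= -7702614/17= -453094.94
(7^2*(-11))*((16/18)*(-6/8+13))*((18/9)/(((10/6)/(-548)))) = 57892912/15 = 3859527.47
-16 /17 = -0.94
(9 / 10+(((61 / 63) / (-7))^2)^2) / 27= 340544192659 / 10212172027470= 0.03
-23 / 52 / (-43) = 23 / 2236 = 0.01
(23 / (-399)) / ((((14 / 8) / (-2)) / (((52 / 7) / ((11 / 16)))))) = 153088 / 215061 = 0.71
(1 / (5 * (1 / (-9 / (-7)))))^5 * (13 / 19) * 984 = 755354808 / 997915625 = 0.76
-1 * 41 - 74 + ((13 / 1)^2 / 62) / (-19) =-135639 / 1178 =-115.14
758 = 758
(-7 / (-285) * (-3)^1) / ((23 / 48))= -336 / 2185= -0.15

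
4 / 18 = 2 / 9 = 0.22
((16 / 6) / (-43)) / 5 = -8 / 645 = -0.01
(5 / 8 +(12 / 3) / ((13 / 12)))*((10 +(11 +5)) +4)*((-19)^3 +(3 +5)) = -3549345 / 4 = -887336.25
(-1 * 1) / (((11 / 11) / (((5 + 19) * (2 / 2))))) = -24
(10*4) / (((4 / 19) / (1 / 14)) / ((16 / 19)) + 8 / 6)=240 / 29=8.28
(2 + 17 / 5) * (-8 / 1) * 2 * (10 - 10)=0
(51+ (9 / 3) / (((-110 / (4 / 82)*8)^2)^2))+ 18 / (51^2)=1561252256290664960867 / 30608635918051840000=51.01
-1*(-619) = 619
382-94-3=285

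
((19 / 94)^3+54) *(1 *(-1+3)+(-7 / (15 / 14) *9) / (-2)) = 1408553603 / 830584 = 1695.86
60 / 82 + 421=17291 / 41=421.73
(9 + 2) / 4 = 11 / 4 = 2.75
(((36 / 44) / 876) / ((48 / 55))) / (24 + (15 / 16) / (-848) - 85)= -1060 / 60419399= -0.00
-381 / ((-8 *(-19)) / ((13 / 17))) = -4953 / 2584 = -1.92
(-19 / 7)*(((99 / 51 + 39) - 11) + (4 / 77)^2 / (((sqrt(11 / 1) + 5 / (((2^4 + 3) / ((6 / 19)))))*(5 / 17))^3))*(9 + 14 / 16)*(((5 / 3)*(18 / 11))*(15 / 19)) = -22532566360605998609383436331 / 13040254922046263793361172 - 340823443673585841617412*sqrt(11) / 6711895915759106364230015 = -1728.09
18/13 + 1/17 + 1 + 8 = 2308/221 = 10.44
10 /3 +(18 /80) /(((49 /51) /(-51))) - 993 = -5889467 /5880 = -1001.61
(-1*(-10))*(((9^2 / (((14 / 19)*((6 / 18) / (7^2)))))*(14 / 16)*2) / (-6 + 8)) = 141395.62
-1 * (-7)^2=-49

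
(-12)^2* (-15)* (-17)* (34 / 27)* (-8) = -369920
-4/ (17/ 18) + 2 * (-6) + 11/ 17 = -265/ 17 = -15.59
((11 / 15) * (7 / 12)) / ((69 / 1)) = 77 / 12420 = 0.01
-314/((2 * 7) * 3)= -157/21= -7.48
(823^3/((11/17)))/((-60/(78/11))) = -123194630507/1210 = -101813744.22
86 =86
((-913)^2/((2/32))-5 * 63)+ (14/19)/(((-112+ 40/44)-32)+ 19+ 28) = 38263247619/2869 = 13336788.99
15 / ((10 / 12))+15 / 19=357 / 19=18.79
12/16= 3/4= 0.75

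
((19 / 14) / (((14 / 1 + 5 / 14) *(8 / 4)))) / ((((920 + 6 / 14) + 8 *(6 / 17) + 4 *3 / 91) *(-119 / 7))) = -1729 / 574246950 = -0.00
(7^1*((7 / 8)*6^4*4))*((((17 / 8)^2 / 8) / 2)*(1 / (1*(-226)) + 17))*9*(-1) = -39652060329 / 28928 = -1370715.58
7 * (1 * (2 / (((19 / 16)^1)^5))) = 14680064 / 2476099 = 5.93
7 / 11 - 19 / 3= -188 / 33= -5.70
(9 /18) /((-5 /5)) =-1 /2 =-0.50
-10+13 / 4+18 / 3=-3 / 4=-0.75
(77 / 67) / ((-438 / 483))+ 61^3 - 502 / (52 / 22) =28837096583 / 127166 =226767.35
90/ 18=5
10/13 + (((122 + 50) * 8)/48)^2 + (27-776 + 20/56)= 121055/1638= 73.90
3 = 3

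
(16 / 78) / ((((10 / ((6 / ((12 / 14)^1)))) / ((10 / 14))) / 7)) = 28 / 39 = 0.72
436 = 436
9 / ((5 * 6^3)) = 1 / 120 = 0.01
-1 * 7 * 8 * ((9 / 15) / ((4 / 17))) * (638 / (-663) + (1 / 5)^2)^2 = -3271693166 / 26934375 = -121.47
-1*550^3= -166375000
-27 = -27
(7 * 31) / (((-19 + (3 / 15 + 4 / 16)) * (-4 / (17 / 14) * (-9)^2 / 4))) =5270 / 30051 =0.18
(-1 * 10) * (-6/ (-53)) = -60/ 53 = -1.13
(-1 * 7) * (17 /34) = -7 /2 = -3.50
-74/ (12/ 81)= -999/ 2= -499.50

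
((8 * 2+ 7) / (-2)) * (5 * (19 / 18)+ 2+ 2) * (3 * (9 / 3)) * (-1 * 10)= 19205 / 2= 9602.50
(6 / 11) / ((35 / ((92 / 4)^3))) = 73002 / 385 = 189.62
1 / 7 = 0.14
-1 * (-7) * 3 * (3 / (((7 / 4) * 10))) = 18 / 5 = 3.60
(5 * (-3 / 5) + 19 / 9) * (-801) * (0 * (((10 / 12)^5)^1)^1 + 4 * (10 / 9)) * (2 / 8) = 7120 / 9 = 791.11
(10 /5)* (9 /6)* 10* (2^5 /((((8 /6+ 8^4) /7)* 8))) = 90 /439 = 0.21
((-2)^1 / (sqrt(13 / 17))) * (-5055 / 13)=10110 * sqrt(221) / 169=889.33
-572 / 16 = -35.75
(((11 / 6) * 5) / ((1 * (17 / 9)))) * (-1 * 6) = -495 / 17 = -29.12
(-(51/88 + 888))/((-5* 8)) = 15639/704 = 22.21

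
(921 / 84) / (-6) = -307 / 168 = -1.83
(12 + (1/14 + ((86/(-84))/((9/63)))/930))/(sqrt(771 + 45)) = 0.42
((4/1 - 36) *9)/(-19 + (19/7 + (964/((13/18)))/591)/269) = 694420272/45767875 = 15.17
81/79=1.03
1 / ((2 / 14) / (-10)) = -70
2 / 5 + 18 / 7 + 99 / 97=13553 / 3395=3.99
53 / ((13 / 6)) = 318 / 13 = 24.46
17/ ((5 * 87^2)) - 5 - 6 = -416278/ 37845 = -11.00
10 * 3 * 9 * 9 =2430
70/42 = 5/3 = 1.67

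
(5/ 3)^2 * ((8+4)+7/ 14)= 625/ 18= 34.72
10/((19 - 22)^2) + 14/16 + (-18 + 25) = 647/72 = 8.99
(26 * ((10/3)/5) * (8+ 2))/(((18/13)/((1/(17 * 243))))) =3380/111537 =0.03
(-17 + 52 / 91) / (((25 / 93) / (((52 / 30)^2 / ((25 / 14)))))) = -963976 / 9375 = -102.82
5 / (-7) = -5 / 7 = -0.71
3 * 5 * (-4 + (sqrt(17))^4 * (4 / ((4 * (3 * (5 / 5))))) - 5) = 1310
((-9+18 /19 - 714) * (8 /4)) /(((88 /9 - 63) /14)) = 3457188 /9101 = 379.87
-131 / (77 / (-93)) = 12183 / 77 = 158.22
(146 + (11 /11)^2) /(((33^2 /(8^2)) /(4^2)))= 50176 /363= 138.23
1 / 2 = 0.50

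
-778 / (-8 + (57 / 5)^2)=-19450 / 3049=-6.38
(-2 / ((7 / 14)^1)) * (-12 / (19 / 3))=144 / 19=7.58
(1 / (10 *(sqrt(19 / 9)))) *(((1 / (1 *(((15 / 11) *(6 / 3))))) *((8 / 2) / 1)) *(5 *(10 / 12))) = 11 *sqrt(19) / 114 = 0.42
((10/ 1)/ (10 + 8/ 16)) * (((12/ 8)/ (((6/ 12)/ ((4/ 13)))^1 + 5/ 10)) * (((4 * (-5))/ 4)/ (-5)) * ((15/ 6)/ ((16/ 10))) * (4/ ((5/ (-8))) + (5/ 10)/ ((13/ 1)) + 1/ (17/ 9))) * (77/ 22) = -322225/ 15028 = -21.44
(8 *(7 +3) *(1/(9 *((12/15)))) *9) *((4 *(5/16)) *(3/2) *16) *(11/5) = 6600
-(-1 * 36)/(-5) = -7.20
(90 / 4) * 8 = 180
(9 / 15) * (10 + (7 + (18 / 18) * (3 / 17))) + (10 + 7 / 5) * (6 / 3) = 2814 / 85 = 33.11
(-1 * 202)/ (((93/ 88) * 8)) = -2222/ 93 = -23.89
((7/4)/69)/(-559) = -7/154284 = -0.00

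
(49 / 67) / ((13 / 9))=441 / 871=0.51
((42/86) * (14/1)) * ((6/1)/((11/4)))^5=2341011456/6925193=338.04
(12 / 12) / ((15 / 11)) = 11 / 15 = 0.73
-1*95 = -95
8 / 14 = 4 / 7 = 0.57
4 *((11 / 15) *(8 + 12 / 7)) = 2992 / 105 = 28.50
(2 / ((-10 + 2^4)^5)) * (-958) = -479 / 1944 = -0.25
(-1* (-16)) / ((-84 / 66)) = -88 / 7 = -12.57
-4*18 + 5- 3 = -70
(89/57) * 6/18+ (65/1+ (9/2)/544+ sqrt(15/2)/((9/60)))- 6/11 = 10 * sqrt(30)/3+ 132990113/2046528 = 83.24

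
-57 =-57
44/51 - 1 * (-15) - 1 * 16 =-7/51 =-0.14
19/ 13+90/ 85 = 557/ 221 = 2.52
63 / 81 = 7 / 9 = 0.78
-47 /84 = -0.56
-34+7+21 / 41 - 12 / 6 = -28.49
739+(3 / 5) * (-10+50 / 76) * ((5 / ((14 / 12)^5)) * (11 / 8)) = 230293597 / 319333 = 721.17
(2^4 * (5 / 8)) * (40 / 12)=100 / 3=33.33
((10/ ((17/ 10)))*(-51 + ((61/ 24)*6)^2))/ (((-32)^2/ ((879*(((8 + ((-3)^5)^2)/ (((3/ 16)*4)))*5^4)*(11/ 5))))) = 99261073474.66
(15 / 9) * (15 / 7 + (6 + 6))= 165 / 7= 23.57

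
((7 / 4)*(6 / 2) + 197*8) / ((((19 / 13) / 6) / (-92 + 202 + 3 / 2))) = 55008525 / 76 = 723796.38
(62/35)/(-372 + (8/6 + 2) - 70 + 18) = -0.00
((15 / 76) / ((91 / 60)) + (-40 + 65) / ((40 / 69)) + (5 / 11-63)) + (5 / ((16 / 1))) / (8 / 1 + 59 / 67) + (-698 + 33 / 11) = -527851685 / 739024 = -714.26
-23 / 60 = -0.38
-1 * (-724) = 724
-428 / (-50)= 214 / 25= 8.56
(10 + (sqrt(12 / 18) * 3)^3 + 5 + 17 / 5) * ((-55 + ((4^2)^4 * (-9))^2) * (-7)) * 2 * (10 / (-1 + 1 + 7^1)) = -128024385138928- 41747082110520 * sqrt(6) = -230283434559773.85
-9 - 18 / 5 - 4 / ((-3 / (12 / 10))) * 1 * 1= -11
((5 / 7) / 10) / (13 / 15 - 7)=-15 / 1288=-0.01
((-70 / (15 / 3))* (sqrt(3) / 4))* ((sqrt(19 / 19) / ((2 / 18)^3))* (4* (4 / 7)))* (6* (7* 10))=-2449440* sqrt(3)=-4242554.53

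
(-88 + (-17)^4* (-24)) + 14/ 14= -2004591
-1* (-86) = 86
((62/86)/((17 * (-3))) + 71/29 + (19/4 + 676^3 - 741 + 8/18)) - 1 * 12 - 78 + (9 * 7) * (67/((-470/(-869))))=55403300824816153/179343540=308922756.99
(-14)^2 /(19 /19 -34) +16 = 332 /33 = 10.06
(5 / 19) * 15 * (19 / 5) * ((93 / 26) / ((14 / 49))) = 9765 / 52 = 187.79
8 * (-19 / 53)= -152 / 53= -2.87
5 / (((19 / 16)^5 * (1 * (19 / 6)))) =31457280 / 47045881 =0.67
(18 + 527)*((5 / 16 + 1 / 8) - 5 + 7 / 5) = -27577 / 16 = -1723.56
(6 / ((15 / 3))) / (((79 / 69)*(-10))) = -207 / 1975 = -0.10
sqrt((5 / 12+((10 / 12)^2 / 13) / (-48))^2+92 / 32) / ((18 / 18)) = sqrt(1537957201) / 22464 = 1.75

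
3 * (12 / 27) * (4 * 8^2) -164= 532 / 3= 177.33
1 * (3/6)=1/2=0.50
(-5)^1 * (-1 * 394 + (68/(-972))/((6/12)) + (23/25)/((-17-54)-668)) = 1769467189/897885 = 1970.71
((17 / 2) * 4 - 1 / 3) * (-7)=-235.67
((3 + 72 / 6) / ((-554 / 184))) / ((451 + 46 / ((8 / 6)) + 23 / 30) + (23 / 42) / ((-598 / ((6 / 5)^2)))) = -9418500 / 919296797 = -0.01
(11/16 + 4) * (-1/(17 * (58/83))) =-6225/15776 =-0.39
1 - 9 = -8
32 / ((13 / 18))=576 / 13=44.31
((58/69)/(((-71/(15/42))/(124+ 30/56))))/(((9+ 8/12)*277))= -17435/88658836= -0.00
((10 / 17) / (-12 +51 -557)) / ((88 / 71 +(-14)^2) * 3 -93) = -355 / 155905827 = -0.00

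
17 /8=2.12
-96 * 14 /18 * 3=-224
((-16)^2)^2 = 65536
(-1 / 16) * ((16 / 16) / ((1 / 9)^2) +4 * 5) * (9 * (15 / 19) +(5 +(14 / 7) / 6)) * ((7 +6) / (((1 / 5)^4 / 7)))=-4072761875 / 912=-4465747.67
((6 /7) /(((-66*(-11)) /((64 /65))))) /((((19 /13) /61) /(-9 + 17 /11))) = -320128 /885115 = -0.36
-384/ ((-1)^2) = -384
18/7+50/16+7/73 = 23679/4088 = 5.79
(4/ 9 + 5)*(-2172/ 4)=-8869/ 3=-2956.33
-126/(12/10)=-105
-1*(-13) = 13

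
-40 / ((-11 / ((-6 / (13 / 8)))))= -13.43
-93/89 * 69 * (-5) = 32085/89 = 360.51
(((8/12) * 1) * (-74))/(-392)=37/294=0.13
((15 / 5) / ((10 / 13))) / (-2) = -39 / 20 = -1.95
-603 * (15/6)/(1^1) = -1507.50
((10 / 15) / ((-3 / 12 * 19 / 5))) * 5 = -200 / 57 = -3.51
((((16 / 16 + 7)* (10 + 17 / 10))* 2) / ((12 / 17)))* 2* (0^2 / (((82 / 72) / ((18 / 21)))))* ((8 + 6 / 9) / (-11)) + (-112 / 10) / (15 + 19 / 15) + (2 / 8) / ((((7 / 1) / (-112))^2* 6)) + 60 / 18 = 812 / 61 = 13.31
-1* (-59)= 59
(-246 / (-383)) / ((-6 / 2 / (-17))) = 1394 / 383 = 3.64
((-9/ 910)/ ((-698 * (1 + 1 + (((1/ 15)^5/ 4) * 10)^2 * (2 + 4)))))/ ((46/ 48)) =166075312500/ 22464976767917957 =0.00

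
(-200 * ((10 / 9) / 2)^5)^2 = 390625000000 / 3486784401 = 112.03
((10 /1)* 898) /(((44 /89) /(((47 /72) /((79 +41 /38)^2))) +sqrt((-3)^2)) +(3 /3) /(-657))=4454580145590 /2410640846083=1.85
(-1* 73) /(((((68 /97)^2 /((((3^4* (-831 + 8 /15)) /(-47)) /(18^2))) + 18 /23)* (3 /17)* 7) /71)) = -4693.97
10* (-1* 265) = -2650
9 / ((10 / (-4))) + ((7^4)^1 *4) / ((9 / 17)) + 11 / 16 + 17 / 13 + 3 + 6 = 169867939 / 9360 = 18148.28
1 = 1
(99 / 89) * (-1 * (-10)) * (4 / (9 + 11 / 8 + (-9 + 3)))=6336 / 623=10.17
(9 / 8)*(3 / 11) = 27 / 88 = 0.31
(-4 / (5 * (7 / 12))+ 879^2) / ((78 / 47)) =423664063 / 910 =465564.90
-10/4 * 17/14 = -85/28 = -3.04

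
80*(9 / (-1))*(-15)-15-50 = 10735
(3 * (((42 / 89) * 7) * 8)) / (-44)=-1764 / 979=-1.80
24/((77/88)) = 192/7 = 27.43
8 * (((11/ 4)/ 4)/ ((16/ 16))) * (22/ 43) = 121/ 43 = 2.81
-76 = -76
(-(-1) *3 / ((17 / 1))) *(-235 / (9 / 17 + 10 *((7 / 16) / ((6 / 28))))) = -8460 / 4273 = -1.98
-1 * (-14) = 14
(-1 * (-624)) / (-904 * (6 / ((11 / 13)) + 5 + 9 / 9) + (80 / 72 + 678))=-3861 / 69022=-0.06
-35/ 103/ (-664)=35/ 68392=0.00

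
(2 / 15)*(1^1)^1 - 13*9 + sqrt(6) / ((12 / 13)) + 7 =-1648 / 15 + 13*sqrt(6) / 12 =-107.21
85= 85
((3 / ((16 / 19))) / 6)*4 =19 / 8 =2.38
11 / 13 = 0.85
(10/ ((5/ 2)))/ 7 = 4/ 7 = 0.57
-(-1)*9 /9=1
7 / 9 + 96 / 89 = 1487 / 801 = 1.86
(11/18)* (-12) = -22/3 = -7.33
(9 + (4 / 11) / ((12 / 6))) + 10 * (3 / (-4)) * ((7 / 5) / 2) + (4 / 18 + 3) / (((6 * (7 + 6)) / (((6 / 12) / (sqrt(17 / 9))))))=29 * sqrt(17) / 7956 + 173 / 44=3.95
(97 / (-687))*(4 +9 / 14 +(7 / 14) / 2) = -0.69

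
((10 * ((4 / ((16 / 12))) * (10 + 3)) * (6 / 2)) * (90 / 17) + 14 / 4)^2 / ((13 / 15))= 666037454415 / 15028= 44319766.73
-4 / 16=-1 / 4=-0.25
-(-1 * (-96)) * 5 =-480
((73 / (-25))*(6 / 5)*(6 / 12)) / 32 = -219 / 4000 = -0.05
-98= -98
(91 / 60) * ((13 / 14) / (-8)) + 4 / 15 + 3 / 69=987 / 7360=0.13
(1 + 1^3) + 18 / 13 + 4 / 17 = 3.62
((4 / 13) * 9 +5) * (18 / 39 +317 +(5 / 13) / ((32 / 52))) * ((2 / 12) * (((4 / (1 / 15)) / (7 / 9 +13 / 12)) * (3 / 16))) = 451059435 / 181168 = 2489.73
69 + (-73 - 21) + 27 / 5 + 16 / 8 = -88 / 5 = -17.60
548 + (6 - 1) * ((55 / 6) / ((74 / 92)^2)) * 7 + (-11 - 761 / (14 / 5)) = 43762391 / 57498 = 761.11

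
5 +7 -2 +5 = 15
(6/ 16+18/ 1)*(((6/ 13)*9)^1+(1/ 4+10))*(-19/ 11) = -2091957/ 4576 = -457.16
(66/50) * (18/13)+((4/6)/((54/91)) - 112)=-2870711/26325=-109.05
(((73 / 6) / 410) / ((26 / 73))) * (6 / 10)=5329 / 106600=0.05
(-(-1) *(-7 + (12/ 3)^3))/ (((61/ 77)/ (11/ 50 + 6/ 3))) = 487179/ 3050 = 159.73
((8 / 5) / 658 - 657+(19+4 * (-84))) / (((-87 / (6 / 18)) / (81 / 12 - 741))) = -2740.07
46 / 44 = 1.05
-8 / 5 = -1.60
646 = 646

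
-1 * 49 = -49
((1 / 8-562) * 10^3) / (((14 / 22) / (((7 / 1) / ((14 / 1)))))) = -6180625 / 14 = -441473.21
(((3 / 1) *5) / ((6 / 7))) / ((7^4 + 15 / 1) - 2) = 0.01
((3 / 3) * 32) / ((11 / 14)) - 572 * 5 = -31012 / 11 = -2819.27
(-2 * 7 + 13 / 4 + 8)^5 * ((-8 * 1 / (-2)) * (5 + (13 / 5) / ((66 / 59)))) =-4607.72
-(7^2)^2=-2401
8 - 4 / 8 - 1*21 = -27 / 2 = -13.50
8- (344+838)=-1174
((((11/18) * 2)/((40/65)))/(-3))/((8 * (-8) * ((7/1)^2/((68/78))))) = 187/1016064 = 0.00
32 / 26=16 / 13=1.23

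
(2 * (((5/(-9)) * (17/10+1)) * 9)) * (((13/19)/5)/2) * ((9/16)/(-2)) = 3159/6080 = 0.52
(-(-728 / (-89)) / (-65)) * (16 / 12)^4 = 14336 / 36045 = 0.40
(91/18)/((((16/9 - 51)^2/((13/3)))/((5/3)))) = 0.02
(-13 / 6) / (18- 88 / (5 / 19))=65 / 9492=0.01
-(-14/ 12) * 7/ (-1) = -8.17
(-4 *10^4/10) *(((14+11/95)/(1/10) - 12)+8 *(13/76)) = -9920000/19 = -522105.26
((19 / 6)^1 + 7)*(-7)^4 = 146461 / 6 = 24410.17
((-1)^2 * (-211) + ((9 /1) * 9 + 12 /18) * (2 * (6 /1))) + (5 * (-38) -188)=391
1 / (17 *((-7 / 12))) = -12 / 119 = -0.10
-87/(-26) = 87/26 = 3.35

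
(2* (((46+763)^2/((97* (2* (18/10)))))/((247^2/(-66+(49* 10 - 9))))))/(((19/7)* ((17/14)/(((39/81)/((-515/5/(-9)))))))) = 133088711350/408908181123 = 0.33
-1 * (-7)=7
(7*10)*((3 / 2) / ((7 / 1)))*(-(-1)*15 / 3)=75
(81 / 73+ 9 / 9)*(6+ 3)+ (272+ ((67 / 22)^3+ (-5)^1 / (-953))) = 236481797315 / 740770712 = 319.24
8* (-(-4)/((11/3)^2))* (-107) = -30816/121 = -254.68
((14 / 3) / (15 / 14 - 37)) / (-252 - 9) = 196 / 393849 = 0.00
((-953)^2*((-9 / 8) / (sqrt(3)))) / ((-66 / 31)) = 28154479*sqrt(3) / 176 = 277073.80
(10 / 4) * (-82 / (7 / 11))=-2255 / 7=-322.14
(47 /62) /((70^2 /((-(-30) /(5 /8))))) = 282 /37975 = 0.01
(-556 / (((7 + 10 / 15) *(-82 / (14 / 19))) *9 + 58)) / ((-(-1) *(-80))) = -973 / 1066900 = -0.00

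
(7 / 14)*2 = 1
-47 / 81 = -0.58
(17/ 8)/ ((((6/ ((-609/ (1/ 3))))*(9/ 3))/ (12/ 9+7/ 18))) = -106981/ 288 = -371.46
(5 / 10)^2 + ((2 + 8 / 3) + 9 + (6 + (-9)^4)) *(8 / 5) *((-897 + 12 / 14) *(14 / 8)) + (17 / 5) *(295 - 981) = -330290819 / 20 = -16514540.95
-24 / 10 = -12 / 5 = -2.40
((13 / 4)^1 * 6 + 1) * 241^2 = 2381321 / 2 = 1190660.50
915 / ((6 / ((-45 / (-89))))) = 77.11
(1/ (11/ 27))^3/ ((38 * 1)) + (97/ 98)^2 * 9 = 2236015575/ 242875556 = 9.21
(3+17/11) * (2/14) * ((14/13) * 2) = 200/143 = 1.40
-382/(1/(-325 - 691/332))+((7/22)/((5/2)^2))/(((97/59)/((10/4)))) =110652668693/885610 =124945.14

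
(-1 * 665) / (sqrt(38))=-35 * sqrt(38) / 2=-107.88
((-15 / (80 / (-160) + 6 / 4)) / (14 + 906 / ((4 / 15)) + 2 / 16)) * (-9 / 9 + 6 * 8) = -5640 / 27293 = -0.21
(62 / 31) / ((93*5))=2 / 465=0.00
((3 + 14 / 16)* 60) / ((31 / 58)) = 435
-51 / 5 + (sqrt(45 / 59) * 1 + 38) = 3 * sqrt(295) / 59 + 139 / 5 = 28.67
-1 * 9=-9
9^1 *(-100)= -900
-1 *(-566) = 566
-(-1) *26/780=1/30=0.03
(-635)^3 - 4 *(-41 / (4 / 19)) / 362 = -92689329971 / 362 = -256047872.85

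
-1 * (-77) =77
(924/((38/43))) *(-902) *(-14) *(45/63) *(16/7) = 409580160/19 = 21556850.53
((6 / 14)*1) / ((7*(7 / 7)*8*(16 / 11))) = 33 / 6272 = 0.01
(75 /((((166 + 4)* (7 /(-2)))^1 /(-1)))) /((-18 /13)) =-65 /714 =-0.09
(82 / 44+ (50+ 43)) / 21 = 2087 / 462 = 4.52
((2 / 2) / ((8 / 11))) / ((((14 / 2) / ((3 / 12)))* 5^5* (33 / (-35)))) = -1 / 60000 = -0.00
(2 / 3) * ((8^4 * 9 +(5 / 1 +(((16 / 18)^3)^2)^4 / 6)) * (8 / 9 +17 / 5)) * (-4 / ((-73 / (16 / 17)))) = 43591341076563652421706745758080 / 8018202624530301563974911081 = 5436.55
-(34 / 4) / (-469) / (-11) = -17 / 10318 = -0.00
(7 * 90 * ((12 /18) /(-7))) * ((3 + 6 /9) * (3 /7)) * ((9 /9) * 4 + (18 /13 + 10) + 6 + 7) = -243540 /91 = -2676.26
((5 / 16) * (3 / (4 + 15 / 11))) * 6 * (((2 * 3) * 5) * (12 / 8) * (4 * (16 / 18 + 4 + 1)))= 1111.65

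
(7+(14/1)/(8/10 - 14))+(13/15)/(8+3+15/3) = 15823/2640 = 5.99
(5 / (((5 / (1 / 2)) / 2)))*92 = 92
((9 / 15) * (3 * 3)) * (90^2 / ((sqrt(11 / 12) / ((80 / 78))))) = 1166400 * sqrt(33) / 143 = 46856.35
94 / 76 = 47 / 38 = 1.24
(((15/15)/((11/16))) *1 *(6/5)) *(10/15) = 64/55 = 1.16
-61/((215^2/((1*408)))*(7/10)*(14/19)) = -472872/453005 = -1.04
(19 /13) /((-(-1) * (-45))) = -0.03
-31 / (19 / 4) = -124 / 19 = -6.53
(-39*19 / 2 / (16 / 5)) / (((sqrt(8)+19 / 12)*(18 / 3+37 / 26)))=2745405 / 610652 - 866970*sqrt(2) / 152663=-3.54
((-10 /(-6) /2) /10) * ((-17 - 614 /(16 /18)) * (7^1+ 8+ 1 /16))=-682271 /768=-888.37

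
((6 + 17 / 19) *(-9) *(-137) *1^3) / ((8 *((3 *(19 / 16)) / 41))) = 4414962 / 361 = 12229.81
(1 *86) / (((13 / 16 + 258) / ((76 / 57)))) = 5504 / 12423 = 0.44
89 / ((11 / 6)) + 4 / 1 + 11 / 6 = 3589 / 66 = 54.38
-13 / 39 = -1 / 3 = -0.33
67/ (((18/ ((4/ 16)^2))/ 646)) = 21641/ 144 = 150.28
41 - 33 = 8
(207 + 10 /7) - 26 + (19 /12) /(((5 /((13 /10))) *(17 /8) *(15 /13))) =24445102 /133875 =182.60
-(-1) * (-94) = -94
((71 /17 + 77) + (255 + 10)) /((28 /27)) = 158895 /476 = 333.81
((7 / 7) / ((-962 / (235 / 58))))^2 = 55225 / 3113193616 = 0.00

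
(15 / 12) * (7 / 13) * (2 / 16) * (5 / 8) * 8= 175 / 416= 0.42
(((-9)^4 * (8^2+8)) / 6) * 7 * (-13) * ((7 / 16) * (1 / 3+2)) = -29255499 / 4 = -7313874.75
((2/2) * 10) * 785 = 7850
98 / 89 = 1.10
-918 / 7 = -131.14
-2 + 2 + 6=6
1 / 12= 0.08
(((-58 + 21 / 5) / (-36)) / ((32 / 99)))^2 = 8755681 / 409600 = 21.38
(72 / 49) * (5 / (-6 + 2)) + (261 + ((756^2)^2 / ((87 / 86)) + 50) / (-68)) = -229419558286535 / 48314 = -4748510955.14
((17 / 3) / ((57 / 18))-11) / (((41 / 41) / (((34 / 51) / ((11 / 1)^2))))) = -350 / 6897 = -0.05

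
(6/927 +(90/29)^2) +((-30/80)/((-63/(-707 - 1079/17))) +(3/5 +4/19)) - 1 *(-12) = 209904298223/11751276180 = 17.86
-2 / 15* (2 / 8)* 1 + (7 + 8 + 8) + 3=25.97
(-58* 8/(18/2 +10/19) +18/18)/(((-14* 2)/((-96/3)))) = -69080/1267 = -54.52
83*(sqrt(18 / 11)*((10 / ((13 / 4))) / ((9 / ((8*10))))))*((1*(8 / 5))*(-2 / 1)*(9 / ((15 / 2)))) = -339968*sqrt(22) / 143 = -11150.99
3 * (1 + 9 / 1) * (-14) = -420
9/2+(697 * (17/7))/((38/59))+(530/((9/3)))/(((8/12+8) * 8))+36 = 36948173/13832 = 2671.21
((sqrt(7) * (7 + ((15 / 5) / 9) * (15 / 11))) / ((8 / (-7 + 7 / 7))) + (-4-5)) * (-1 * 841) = 7569 + 103443 * sqrt(7) / 22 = 20009.20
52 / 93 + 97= 9073 / 93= 97.56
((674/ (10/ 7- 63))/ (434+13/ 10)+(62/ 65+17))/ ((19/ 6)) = 4372784362/ 772345535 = 5.66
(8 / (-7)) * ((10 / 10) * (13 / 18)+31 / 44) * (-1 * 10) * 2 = 22600 / 693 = 32.61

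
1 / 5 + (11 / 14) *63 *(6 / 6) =49.70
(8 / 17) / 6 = 4 / 51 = 0.08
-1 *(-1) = 1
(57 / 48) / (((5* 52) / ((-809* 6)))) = -46113 / 2080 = -22.17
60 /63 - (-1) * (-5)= -85 /21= -4.05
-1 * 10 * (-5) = 50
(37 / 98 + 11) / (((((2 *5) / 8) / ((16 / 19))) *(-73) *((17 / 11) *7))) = -78496 / 8087597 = -0.01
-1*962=-962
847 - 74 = 773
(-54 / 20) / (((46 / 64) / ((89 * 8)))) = -307584 / 115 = -2674.64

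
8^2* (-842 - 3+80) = -48960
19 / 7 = 2.71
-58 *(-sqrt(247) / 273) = 58 *sqrt(247) / 273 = 3.34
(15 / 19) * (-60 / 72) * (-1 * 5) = 125 / 38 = 3.29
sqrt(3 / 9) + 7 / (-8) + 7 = sqrt(3) / 3 + 49 / 8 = 6.70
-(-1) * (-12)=-12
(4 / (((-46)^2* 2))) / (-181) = -1 / 191498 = -0.00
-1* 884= -884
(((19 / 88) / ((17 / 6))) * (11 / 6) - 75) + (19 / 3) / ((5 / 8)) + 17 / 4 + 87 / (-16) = -268931 / 4080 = -65.91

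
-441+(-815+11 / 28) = -35157 / 28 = -1255.61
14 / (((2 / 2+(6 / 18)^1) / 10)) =105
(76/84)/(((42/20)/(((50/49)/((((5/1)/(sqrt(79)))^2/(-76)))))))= -2281520/21609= -105.58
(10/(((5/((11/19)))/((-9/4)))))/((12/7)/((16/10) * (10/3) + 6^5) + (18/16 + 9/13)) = -5841836/4075481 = -1.43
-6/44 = -3/22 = -0.14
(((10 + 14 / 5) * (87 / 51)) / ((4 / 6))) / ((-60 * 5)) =-232 / 2125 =-0.11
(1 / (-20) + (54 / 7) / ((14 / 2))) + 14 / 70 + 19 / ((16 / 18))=44349 / 1960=22.63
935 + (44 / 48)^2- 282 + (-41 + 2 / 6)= 88297 / 144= 613.17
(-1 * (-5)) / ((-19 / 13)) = -65 / 19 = -3.42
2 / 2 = 1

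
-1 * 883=-883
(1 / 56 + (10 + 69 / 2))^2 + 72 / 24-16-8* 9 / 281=1734747169 / 881216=1968.58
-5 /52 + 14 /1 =723 /52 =13.90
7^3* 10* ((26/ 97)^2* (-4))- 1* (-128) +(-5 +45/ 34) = -275568637/ 319906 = -861.41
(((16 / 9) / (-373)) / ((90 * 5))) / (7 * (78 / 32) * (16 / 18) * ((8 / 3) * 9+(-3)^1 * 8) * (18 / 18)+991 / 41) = -328 / 748527075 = -0.00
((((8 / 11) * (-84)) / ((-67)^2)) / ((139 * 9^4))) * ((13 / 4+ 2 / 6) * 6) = -4816 / 15010870347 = -0.00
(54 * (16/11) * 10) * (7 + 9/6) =73440/11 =6676.36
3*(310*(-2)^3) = -7440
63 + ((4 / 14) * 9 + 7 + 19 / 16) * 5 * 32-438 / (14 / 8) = 10739 / 7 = 1534.14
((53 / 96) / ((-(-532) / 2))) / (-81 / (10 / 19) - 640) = -265 / 101365152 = -0.00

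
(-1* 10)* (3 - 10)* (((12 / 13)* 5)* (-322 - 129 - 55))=-2125200 / 13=-163476.92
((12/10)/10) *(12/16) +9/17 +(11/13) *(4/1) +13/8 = 248803/44200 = 5.63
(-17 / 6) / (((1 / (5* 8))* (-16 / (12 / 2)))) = 85 / 2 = 42.50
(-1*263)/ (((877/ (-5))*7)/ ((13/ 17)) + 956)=17095/ 42223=0.40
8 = 8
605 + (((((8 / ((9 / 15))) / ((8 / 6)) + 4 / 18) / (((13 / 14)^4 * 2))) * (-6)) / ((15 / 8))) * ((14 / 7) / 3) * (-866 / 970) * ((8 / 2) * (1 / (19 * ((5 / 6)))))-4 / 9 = 35996250871703 / 59217663375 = 607.86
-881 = -881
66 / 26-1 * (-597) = 7794 / 13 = 599.54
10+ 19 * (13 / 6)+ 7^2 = 601 / 6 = 100.17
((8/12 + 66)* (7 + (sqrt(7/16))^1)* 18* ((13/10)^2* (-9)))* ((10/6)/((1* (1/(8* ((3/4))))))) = -1277640-45630* sqrt(7) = -1398365.63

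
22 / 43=0.51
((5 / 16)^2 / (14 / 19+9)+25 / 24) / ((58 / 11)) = 328735 / 1648128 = 0.20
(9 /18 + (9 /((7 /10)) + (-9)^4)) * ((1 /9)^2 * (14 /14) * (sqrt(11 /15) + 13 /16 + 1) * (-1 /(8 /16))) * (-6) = 184082 * sqrt(165) /2835 + 2669189 /1512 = 2599.40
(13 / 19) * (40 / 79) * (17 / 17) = 520 / 1501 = 0.35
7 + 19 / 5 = 10.80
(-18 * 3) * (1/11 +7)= -4212/11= -382.91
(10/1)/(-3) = -10/3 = -3.33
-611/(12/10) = -509.17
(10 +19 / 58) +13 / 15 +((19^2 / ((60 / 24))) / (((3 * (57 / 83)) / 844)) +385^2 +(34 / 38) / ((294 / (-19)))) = 2652325528 / 12789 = 207391.16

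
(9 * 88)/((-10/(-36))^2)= 256608/25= 10264.32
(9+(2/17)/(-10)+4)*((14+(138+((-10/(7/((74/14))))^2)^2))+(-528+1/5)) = 91495091768784/2450040425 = 37344.32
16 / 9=1.78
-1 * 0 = 0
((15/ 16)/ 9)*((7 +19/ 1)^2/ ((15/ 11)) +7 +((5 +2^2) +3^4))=8891/ 144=61.74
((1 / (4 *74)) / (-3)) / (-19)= 1 / 16872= 0.00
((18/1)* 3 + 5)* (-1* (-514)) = 30326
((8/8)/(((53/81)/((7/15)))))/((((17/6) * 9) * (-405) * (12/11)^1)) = -77/1216350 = -0.00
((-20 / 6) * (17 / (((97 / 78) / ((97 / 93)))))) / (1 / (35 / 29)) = -154700 / 2697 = -57.36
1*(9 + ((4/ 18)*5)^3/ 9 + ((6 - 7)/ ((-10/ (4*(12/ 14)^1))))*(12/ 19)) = 40877369/ 4363065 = 9.37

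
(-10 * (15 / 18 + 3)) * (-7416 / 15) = 18952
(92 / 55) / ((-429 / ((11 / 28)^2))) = -23 / 38220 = -0.00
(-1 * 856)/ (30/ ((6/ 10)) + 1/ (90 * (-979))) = -75422160/ 4405499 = -17.12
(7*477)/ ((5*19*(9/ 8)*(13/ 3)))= 8904/ 1235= 7.21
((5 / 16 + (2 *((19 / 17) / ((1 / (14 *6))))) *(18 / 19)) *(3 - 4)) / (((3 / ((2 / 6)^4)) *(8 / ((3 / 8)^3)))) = -48469 / 10027008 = -0.00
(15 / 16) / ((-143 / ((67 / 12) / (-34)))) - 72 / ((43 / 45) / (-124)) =125014870085 / 13380224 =9343.26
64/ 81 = 0.79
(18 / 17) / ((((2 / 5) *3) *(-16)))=-15 / 272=-0.06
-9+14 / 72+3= -209 / 36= -5.81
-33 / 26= -1.27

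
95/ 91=1.04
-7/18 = -0.39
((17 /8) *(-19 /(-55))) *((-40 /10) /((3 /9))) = -969 /110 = -8.81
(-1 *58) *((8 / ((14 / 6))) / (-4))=348 / 7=49.71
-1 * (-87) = 87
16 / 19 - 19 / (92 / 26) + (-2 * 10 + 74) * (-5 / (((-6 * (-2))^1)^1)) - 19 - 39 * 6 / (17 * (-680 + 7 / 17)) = -77424928 / 1682887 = -46.01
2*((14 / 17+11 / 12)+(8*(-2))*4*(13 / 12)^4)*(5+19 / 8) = -1755073 / 1377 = -1274.56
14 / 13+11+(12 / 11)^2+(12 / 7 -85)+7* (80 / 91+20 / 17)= -10413132 / 187187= -55.63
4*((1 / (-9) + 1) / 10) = 16 / 45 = 0.36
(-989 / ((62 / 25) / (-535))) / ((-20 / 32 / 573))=-195601867.74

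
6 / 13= 0.46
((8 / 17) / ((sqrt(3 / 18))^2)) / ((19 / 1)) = 48 / 323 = 0.15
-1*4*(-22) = 88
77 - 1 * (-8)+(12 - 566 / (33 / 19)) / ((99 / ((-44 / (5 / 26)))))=810.41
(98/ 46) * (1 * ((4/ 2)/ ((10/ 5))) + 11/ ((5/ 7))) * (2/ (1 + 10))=8036/ 1265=6.35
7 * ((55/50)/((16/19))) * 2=1463/80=18.29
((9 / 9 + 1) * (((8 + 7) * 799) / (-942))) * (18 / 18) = -25.45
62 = 62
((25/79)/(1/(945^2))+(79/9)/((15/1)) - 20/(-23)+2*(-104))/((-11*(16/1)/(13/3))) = -225128803601/32378940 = -6952.94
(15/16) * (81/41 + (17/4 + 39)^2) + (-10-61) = 17680559/10496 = 1684.50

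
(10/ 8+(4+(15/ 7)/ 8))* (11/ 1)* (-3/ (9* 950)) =-1133/ 53200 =-0.02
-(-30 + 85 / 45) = 253 / 9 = 28.11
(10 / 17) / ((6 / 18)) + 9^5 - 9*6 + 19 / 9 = 9026828 / 153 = 58998.88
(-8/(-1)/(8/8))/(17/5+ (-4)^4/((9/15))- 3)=0.02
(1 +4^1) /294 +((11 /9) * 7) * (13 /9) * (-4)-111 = -1273375 /7938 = -160.42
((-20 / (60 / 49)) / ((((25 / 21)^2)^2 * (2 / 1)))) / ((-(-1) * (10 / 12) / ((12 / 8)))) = -28588707 / 3906250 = -7.32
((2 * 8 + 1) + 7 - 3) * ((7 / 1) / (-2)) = -147 / 2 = -73.50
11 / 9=1.22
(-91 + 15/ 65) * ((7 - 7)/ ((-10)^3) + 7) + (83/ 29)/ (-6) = -1438319/ 2262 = -635.86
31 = 31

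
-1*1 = -1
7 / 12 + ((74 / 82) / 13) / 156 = 4045 / 6929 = 0.58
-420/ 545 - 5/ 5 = -193/ 109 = -1.77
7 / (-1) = -7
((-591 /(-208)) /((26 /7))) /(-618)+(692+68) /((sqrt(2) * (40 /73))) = -1379 /1114048+1387 * sqrt(2) /2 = 980.76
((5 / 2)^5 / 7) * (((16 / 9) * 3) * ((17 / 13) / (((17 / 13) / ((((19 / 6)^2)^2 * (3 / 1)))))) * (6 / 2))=407253125 / 6048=67336.83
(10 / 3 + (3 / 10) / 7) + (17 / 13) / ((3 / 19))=10609 / 910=11.66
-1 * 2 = -2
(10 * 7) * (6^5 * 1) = 544320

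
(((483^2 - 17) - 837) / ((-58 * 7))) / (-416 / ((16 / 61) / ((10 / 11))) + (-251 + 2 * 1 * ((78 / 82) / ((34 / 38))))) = 1755743 / 5185014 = 0.34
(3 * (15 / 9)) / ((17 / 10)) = 50 / 17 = 2.94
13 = 13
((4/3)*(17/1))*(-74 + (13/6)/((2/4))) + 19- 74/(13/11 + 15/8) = -3835637/2421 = -1584.32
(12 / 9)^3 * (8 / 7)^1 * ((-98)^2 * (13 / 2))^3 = 17793789355503616 / 27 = 659029235389022.81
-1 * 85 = -85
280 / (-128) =-35 / 16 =-2.19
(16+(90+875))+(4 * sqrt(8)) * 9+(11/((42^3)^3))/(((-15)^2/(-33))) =72 * sqrt(2)+29920847066724902279/30500353788710400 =1082.82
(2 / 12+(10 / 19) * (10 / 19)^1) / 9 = 961 / 19494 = 0.05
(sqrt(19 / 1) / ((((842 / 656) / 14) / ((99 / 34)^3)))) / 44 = 26.68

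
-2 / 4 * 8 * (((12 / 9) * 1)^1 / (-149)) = 16 / 447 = 0.04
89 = 89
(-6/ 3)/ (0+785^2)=-2/ 616225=-0.00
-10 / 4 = -5 / 2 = -2.50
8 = 8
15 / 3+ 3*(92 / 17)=361 / 17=21.24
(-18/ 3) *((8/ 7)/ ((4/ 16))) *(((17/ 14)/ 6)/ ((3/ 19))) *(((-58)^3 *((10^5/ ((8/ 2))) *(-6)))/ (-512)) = 98470587500/ 49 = 2009603826.53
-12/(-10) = 6/5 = 1.20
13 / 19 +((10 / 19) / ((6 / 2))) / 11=439 / 627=0.70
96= 96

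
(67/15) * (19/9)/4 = 1273/540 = 2.36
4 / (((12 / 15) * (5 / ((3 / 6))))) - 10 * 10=-99.50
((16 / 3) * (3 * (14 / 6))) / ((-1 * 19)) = -112 / 57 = -1.96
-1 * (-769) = 769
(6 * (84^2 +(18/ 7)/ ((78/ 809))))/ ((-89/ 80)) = -309371040/ 8099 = -38198.67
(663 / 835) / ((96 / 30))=663 / 2672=0.25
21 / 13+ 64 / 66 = 1109 / 429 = 2.59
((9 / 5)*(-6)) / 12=-9 / 10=-0.90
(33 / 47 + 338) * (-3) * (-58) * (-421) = -1166130426 / 47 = -24811285.66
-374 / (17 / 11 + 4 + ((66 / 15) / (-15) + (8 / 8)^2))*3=-462825 / 2579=-179.46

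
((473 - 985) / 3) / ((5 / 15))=-512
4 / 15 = 0.27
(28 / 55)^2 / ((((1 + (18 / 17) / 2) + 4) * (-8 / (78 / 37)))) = -64974 / 5260475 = -0.01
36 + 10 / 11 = 406 / 11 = 36.91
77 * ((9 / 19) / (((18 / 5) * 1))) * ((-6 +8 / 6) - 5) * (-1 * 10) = 55825 / 57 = 979.39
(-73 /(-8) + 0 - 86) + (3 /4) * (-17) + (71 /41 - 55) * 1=-46869 /328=-142.89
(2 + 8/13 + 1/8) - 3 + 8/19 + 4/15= 12689/29640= 0.43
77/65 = 1.18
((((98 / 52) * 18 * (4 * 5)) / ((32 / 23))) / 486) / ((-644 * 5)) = -7 / 22464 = -0.00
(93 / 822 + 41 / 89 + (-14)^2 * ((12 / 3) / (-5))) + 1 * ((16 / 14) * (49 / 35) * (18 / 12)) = -18756027 / 121930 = -153.83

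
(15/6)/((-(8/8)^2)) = -5/2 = -2.50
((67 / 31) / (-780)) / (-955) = 67 / 23091900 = 0.00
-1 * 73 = -73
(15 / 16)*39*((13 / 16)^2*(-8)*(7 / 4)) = -692055 / 2048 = -337.92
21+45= 66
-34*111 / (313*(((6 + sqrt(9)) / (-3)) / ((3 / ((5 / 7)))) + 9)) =-13209 / 9077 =-1.46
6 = 6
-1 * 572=-572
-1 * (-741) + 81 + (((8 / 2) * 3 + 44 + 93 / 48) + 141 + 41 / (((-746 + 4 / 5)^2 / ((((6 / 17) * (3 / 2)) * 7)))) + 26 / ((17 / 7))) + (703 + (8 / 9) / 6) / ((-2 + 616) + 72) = 37154140460621 / 35978762736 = 1032.67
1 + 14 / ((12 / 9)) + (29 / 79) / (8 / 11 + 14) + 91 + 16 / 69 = 15123439 / 147177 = 102.76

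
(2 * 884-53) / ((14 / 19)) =4655 / 2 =2327.50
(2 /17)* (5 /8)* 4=5 /17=0.29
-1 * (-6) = 6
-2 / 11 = -0.18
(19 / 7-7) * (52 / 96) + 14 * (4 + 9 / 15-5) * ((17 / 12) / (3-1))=-2641 / 420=-6.29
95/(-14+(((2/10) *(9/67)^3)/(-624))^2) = -9294779684629088000/1369757006155806551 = -6.79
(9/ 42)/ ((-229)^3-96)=-0.00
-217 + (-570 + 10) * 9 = -5257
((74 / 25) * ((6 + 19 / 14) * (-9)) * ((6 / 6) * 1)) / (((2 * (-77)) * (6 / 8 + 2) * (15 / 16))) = 365856 / 741125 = 0.49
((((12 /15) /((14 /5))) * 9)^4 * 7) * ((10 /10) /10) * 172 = 9027936 /1715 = 5264.10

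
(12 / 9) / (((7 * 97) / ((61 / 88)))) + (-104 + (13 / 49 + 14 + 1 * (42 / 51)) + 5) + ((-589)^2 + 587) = 1852766118191 / 5332866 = 347424.09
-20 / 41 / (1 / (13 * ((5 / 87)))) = -1300 / 3567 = -0.36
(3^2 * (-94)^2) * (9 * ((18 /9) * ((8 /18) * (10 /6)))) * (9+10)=20146080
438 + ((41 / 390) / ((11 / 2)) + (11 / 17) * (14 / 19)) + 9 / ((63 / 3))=438.92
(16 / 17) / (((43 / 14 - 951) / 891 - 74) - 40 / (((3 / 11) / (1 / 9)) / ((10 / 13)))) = -2594592 / 241490287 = -0.01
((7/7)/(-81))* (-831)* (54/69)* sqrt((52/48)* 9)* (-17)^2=80053* sqrt(39)/69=7245.37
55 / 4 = 13.75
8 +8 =16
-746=-746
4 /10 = 2 /5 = 0.40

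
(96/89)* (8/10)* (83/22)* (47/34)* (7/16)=163842/83215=1.97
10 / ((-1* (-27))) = 10 / 27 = 0.37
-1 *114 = -114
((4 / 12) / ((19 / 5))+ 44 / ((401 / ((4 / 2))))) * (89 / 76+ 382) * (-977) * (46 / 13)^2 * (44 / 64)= -387460044109061 / 391433744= -989848.35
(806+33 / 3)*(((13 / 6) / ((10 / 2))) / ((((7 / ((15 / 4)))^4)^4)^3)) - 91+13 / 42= -1582335009595396218880143629429961058803987286501267336789445390280248807 / 17447642531643981094948836931792693241065504175875363188714006764322816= -90.69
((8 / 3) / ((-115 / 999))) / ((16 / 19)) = -6327 / 230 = -27.51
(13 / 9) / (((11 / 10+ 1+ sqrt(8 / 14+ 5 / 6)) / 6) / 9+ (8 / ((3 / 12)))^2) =9057828780 / 6421547710631 - 3900*sqrt(2478) / 6421547710631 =0.00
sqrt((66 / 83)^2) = 66 / 83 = 0.80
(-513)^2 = 263169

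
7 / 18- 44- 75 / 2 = -730 / 9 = -81.11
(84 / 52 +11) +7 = 255 / 13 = 19.62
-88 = -88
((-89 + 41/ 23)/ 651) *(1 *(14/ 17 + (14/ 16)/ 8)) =-8555/ 68448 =-0.12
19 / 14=1.36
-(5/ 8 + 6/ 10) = -1.22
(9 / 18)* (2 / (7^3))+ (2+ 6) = 2745 / 343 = 8.00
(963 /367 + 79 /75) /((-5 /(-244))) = 24697192 /137625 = 179.45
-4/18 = -2/9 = -0.22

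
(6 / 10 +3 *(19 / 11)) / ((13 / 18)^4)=33382368 / 1570855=21.25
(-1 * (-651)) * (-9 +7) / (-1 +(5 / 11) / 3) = 3069 / 2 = 1534.50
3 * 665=1995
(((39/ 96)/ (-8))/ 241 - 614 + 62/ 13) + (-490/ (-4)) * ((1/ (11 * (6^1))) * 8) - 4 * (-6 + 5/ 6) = -15184871881/ 26467584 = -573.72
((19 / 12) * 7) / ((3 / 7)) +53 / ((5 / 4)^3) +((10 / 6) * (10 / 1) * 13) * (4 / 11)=6523357 / 49500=131.78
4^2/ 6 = 2.67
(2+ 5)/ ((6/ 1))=7/ 6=1.17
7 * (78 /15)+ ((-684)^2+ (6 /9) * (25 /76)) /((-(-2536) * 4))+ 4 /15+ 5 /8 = 96460289 /1156416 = 83.41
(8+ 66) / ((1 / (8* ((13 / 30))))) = 256.53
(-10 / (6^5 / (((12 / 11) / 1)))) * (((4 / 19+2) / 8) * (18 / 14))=-0.00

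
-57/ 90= -19/ 30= -0.63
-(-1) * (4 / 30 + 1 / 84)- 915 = -384239 / 420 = -914.85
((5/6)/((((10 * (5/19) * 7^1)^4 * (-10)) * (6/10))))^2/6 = 16983563041/70042332150000000000000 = 0.00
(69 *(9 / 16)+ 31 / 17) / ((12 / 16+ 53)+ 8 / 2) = 1579 / 2244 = 0.70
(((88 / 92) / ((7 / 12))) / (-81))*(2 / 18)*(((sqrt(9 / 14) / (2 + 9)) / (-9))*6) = 8*sqrt(14) / 273861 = 0.00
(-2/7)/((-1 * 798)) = 1/2793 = 0.00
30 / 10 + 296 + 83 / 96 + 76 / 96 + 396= 22293 / 32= 696.66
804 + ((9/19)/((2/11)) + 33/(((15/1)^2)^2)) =517236043/641250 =806.61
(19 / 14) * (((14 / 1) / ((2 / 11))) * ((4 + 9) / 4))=339.62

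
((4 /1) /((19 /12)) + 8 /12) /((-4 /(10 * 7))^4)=136556875 /456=299466.83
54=54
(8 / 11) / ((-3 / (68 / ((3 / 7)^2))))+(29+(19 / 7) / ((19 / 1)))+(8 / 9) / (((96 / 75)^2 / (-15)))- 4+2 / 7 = -19282553 / 266112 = -72.46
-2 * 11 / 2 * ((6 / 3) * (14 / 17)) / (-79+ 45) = 0.53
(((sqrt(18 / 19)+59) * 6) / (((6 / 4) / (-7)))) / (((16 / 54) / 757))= -8441307 / 2 - 429219 * sqrt(38) / 38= -4290282.02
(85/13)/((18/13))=85/18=4.72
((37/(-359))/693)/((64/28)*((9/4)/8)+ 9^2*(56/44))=-74/51615225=-0.00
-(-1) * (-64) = -64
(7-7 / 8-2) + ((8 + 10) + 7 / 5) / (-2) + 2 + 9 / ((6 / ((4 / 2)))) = -23 / 40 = -0.58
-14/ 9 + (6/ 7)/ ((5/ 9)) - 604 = -190264/ 315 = -604.01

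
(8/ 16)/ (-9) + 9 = 161/ 18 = 8.94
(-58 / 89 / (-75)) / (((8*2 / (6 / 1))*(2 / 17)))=0.03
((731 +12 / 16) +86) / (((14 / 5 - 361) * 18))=-16355 / 128952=-0.13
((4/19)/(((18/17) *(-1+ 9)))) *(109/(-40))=-1853/27360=-0.07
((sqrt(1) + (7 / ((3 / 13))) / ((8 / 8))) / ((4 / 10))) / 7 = 235 / 21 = 11.19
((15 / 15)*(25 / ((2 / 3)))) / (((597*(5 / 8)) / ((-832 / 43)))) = -16640 / 8557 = -1.94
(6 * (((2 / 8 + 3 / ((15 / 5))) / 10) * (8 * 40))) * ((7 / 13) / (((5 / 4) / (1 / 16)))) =6.46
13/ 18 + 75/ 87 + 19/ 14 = 5374/ 1827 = 2.94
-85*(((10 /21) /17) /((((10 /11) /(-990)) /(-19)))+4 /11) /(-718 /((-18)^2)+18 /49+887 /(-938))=144195986970 /8173847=17641.14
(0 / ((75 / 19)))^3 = 0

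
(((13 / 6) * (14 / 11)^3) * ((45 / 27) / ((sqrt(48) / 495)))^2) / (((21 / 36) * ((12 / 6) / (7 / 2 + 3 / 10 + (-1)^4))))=2866500 / 11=260590.91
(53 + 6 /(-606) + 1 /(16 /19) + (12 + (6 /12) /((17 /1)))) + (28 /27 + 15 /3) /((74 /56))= 1942402369 /27444528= 70.78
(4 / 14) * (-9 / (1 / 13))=-234 / 7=-33.43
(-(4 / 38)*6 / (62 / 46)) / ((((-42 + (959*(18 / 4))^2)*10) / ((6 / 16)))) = -69 / 73128269795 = -0.00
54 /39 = 18 /13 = 1.38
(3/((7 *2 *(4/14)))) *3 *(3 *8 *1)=54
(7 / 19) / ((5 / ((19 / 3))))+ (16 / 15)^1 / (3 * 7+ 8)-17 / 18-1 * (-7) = 17119 / 2610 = 6.56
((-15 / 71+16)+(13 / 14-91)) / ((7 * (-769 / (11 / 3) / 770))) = 44671385 / 1146579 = 38.96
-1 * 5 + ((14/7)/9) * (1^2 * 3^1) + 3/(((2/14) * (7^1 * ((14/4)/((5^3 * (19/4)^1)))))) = 21193/42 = 504.60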